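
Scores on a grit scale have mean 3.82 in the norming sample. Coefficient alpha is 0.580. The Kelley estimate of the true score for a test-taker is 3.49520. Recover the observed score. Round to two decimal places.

3.26

T̂ = ρX + (1 − ρ)μ  ⇒  X = (T̂ − (1 − ρ)μ) / ρ
X = (3.49520 − 0.420 × 3.82) / 0.580 = (3.49520 − 1.60440) / 0.580 = 1.89080 / 0.580 = 3.2600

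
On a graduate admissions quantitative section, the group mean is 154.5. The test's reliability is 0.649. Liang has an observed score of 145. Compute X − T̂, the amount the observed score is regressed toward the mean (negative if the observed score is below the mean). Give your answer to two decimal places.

T̂ = 0.649(145) + 0.351(154.5) = 94.105 + 54.2295 = 148.3345 → 148.334
X − T̂ = 145 − 148.334 = -3.334 → -3.33

-3.33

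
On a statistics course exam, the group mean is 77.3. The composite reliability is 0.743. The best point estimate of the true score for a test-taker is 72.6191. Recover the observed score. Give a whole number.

71

T̂ = ρX + (1 − ρ)μ  ⇒  X = (T̂ − (1 − ρ)μ) / ρ
X = (72.6191 − 0.257 × 77.3) / 0.743 = (72.6191 − 19.8661) / 0.743 = 52.7530 / 0.743 = 71.00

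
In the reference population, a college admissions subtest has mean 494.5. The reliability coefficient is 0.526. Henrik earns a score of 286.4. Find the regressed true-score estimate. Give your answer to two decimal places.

T̂ = 0.526(286.4) + 0.474(494.5) = 150.6464 + 234.3930 = 385.039 → 385.04

385.04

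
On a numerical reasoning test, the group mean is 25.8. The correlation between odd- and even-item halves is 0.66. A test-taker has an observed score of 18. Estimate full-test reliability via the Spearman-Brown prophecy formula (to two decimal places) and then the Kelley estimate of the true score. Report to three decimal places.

Spearman-Brown: ρ = 2r/(1 + r) = 2(0.66)/(1 + 0.66) = 1.320/1.66 = 0.7952 → 0.80
T̂ = 0.80(18) + 0.20(25.8) = 14.40 + 5.160 = 19.5600 → 19.560

19.560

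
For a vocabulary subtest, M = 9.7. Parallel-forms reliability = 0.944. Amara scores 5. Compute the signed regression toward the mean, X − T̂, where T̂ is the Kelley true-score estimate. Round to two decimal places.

Regress the observed score toward the mean by the unreliability: T̂ = 0.944·5 + 0.056·9.7 = 4.720 + 0.5432 = 5.2632.
X − T̂ = 5 − 5.263 = -0.263 → -0.26

-0.26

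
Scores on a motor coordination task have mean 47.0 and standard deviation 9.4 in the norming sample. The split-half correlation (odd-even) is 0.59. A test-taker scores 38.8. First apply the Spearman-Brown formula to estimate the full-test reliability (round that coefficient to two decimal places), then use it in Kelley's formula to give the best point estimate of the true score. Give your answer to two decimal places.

Spearman-Brown: ρ = 2r/(1 + r) = 2(0.59)/(1 + 0.59) = 1.180/1.59 = 0.7421 → 0.74
T̂ = 0.74(38.8) + 0.26(47.0) = 28.712 + 12.220 = 40.932 → 40.93

40.93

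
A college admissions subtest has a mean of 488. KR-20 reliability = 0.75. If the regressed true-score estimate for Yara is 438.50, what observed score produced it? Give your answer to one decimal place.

422.0

T̂ = ρX + (1 − ρ)μ  ⇒  X = (T̂ − (1 − ρ)μ) / ρ
X = (438.50 − 0.25 × 488) / 0.75 = (438.50 − 122.00) / 0.75 = 316.50 / 0.75 = 422.000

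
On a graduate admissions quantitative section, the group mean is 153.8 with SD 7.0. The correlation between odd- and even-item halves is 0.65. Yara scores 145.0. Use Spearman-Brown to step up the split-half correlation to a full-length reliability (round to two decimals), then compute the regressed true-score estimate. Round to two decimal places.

146.85

Spearman-Brown: ρ = 2r/(1 + r) = 2(0.65)/(1 + 0.65) = 1.300/1.65 = 0.7879 → 0.79
Weight the observed score by reliability and the mean by (1 − reliability): T̂ = 0.79·145.0 + 0.21·153.8 = 114.550 + 32.298 = 146.848.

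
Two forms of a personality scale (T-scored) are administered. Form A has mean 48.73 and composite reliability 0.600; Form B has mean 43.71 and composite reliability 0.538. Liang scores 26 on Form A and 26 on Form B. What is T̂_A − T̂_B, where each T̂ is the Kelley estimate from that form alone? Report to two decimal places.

T̂_A = 0.600(26) + 0.400(48.73) = 35.0920
T̂_B = 0.538(26) + 0.462(43.71) = 34.1820
T̂_A − T̂_B = 0.9100

0.91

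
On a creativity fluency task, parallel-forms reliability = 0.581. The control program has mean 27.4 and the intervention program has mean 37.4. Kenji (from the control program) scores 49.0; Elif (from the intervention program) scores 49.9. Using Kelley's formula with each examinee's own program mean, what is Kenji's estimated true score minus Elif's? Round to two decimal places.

-4.71

T̂_Kenji = 0.581(49.0) + 0.419(27.4) = 39.9496
T̂_Elif = 0.581(49.9) + 0.419(37.4) = 44.6625
Difference = 39.9496 − 44.6625 = -4.7129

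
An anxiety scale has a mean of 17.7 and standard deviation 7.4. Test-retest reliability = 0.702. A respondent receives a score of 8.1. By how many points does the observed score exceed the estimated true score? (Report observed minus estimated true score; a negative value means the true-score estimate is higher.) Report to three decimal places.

T̂ = ρX + (1 − ρ)μ
  = 0.702 × 8.1 + 0.298 × 17.7
  = 5.6862 + 5.2746
  = 10.96080
  ≈ 10.9608
X − T̂ = 8.1 − 10.9608 = -2.8608 → -2.861

-2.861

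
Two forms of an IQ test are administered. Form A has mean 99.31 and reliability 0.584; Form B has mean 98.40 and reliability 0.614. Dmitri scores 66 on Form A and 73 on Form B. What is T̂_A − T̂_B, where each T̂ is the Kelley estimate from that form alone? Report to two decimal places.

-2.95

T̂_A = 0.584(66) + 0.416(99.31) = 79.8570
T̂_B = 0.614(73) + 0.386(98.40) = 82.8044
T̂_A − T̂_B = -2.9474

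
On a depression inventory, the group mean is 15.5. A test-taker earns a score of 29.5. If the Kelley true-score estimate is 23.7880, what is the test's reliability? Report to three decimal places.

T̂ = ρX + (1 − ρ)μ  ⇒  T̂ − μ = ρ(X − μ)
ρ = (T̂ − μ)/(X − μ) = (23.7880 − 15.5) / (29.5 − 15.5) = 8.2880 / 14.0 = 0.59200

0.592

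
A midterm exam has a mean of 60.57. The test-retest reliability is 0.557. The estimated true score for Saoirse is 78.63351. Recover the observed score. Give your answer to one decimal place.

93.0

T̂ = ρX + (1 − ρ)μ  ⇒  X = (T̂ − (1 − ρ)μ) / ρ
X = (78.63351 − 0.443 × 60.57) / 0.557 = (78.63351 − 26.83251) / 0.557 = 51.80100 / 0.557 = 93.000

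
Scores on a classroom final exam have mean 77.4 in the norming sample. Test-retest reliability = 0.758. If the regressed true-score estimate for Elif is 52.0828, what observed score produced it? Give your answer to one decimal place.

T̂ = ρX + (1 − ρ)μ  ⇒  X = (T̂ − (1 − ρ)μ) / ρ
X = (52.0828 − 0.242 × 77.4) / 0.758 = (52.0828 − 18.7308) / 0.758 = 33.3520 / 0.758 = 44.000

44.0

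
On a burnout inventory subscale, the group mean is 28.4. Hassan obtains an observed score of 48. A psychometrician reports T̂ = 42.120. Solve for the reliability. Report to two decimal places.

T̂ = ρX + (1 − ρ)μ  ⇒  T̂ − μ = ρ(X − μ)
ρ = (T̂ − μ)/(X − μ) = (42.120 − 28.4) / (48 − 28.4) = 13.720 / 19.6 = 0.7000

0.70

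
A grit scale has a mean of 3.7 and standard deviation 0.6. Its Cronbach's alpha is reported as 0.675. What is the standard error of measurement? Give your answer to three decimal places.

SEM = SD · √(1 − ρ) = 0.6 × √0.325 = 0.6 × 0.5701 = 0.3421

0.342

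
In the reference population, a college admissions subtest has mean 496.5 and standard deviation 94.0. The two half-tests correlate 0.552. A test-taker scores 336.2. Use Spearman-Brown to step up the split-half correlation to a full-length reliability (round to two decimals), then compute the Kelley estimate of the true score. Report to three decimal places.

382.687

Spearman-Brown: ρ = 2r/(1 + r) = 2(0.552)/(1 + 0.552) = 1.1040/1.552 = 0.7113 → 0.71
T̂ = 0.71(336.2) + 0.29(496.5) = 238.702 + 143.985 = 382.6870 → 382.687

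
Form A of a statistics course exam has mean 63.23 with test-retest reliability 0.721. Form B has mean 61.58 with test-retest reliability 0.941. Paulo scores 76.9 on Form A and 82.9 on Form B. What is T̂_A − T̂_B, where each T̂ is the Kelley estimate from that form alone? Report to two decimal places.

-8.56

T̂_A = 0.721(76.9) + 0.279(63.23) = 73.0861
T̂_B = 0.941(82.9) + 0.059(61.58) = 81.6421
T̂_A − T̂_B = -8.5560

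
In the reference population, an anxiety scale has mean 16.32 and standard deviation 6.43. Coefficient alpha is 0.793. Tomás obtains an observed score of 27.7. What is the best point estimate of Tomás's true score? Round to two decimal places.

T̂ = 0.793(27.7) + 0.207(16.32) = 21.9661 + 3.37824 = 25.344 → 25.34

25.34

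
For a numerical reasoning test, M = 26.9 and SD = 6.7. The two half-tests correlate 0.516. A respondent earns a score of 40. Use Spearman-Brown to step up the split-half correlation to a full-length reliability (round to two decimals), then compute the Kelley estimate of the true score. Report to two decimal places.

Spearman-Brown: ρ = 2r/(1 + r) = 2(0.516)/(1 + 0.516) = 1.0320/1.516 = 0.6807 → 0.68
Kelley's formula gives T̂ = 0.68·40 + 0.32·26.9 = 27.20 + 8.608 = 35.808.

35.81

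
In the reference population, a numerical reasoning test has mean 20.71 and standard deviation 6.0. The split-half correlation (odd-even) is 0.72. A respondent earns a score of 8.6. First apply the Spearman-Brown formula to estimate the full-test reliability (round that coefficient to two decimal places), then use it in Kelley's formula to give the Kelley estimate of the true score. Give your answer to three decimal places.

10.538

Spearman-Brown: ρ = 2r/(1 + r) = 2(0.72)/(1 + 0.72) = 1.440/1.72 = 0.8372 → 0.84
Kelley's formula gives T̂ = 0.84·8.6 + 0.16·20.71 = 7.224 + 3.3136 = 10.5376.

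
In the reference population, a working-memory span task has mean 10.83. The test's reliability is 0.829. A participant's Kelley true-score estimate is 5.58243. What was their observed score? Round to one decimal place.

4.5

T̂ = ρX + (1 − ρ)μ  ⇒  X = (T̂ − (1 − ρ)μ) / ρ
X = (5.58243 − 0.171 × 10.83) / 0.829 = (5.58243 − 1.85193) / 0.829 = 3.73050 / 0.829 = 4.500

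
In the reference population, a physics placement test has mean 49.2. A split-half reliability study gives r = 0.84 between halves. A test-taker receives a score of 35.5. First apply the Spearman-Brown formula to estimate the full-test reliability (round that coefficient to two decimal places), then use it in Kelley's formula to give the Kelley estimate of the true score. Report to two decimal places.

36.73

Spearman-Brown: ρ = 2r/(1 + r) = 2(0.84)/(1 + 0.84) = 1.680/1.84 = 0.9130 → 0.91
Weight the observed score by reliability and the mean by (1 − reliability): T̂ = 0.91·35.5 + 0.09·49.2 = 32.305 + 4.428 = 36.733.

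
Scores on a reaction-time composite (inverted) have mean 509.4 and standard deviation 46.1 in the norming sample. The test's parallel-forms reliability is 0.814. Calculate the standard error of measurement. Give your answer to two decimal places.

SEM = SD · √(1 − ρ) = 46.1 × √0.186 = 46.1 × 0.4313 = 19.882

19.88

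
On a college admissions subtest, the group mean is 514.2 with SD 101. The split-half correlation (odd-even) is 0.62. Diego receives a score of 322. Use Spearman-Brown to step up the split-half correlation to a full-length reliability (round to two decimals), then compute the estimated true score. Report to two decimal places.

Spearman-Brown: ρ = 2r/(1 + r) = 2(0.62)/(1 + 0.62) = 1.240/1.62 = 0.7654 → 0.77
T̂ = ρX + (1 − ρ)μ
  = 0.77 × 322 + 0.23 × 514.2
  = 247.94 + 118.266
  = 366.206
  ≈ 366.21

366.21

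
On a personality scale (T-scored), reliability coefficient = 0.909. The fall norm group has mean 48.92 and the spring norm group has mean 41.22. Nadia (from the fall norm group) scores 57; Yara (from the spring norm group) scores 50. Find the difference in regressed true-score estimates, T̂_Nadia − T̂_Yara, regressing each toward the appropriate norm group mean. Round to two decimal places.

T̂_Nadia = 0.909(57) + 0.091(48.92) = 56.2647
T̂_Yara = 0.909(50) + 0.091(41.22) = 49.2010
Difference = 56.2647 − 49.2010 = 7.0637

7.06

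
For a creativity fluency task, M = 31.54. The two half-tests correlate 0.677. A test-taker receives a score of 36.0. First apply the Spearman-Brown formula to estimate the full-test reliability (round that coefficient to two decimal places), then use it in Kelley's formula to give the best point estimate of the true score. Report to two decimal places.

35.15

Spearman-Brown: ρ = 2r/(1 + r) = 2(0.677)/(1 + 0.677) = 1.3540/1.677 = 0.8074 → 0.81
T̂ = 0.81(36.0) + 0.19(31.54) = 29.160 + 5.9926 = 35.153 → 35.15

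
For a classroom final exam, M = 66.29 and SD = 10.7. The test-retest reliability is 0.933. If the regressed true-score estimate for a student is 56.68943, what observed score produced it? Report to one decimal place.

56.0

T̂ = ρX + (1 − ρ)μ  ⇒  X = (T̂ − (1 − ρ)μ) / ρ
X = (56.68943 − 0.067 × 66.29) / 0.933 = (56.68943 − 4.44143) / 0.933 = 52.24800 / 0.933 = 56.000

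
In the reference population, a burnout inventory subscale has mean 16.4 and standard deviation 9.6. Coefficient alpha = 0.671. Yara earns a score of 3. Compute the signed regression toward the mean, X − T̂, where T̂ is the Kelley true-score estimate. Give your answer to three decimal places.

-4.409

T̂ = ρX + (1 − ρ)μ
  = 0.671 × 3 + 0.329 × 16.4
  = 2.013 + 5.3956
  = 7.40860
  ≈ 7.4086
X − T̂ = 3 − 7.4086 = -4.4086 → -4.409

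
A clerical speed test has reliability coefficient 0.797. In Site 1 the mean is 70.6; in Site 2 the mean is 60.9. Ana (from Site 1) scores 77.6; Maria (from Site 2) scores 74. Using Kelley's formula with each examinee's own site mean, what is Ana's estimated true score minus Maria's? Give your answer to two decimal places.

4.84

T̂_Ana = 0.797(77.6) + 0.203(70.6) = 76.1790
T̂_Maria = 0.797(74) + 0.203(60.9) = 71.3407
Difference = 76.1790 − 71.3407 = 4.8383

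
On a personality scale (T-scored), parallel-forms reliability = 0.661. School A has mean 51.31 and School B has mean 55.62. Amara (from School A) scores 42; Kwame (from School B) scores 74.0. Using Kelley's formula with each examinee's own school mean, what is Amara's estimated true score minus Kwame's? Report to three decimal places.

-22.613

T̂_Amara = 0.661(42) + 0.339(51.31) = 45.15609
T̂_Kwame = 0.661(74.0) + 0.339(55.62) = 67.76918
Difference = 45.15609 − 67.76918 = -22.61309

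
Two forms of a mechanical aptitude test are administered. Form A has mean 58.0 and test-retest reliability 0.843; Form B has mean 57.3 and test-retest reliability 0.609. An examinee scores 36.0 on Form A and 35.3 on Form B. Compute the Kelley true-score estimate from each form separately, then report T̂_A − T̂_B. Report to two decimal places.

T̂_A = 0.843(36.0) + 0.157(58.0) = 39.4540
T̂_B = 0.609(35.3) + 0.391(57.3) = 43.9020
T̂_A − T̂_B = -4.4480

-4.45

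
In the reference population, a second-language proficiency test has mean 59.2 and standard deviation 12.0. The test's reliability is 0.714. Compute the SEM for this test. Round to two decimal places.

6.42

SEM = SD · √(1 − ρ) = 12.0 × √0.286 = 12.0 × 0.5348 = 6.417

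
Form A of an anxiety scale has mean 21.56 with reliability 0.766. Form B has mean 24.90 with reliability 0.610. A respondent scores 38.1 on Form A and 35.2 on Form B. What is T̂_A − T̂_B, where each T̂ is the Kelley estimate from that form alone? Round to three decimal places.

3.047

T̂_A = 0.766(38.1) + 0.234(21.56) = 34.22964
T̂_B = 0.610(35.2) + 0.390(24.90) = 31.18300
T̂_A − T̂_B = 3.04664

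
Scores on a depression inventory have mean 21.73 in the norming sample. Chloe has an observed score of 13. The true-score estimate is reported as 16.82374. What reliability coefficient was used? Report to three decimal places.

0.562

T̂ = ρX + (1 − ρ)μ  ⇒  T̂ − μ = ρ(X − μ)
ρ = (T̂ − μ)/(X − μ) = (16.82374 − 21.73) / (13 − 21.73) = -4.90626 / -8.73 = 0.56200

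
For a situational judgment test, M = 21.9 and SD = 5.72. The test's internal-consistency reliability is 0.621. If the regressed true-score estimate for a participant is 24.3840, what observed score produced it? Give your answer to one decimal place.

25.9

T̂ = ρX + (1 − ρ)μ  ⇒  X = (T̂ − (1 − ρ)μ) / ρ
X = (24.3840 − 0.379 × 21.9) / 0.621 = (24.3840 − 8.3001) / 0.621 = 16.0839 / 0.621 = 25.900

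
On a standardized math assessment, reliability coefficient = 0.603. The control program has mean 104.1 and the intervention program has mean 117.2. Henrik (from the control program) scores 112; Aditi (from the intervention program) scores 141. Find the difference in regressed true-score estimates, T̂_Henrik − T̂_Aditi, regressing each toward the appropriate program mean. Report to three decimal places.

-22.688

T̂_Henrik = 0.603(112) + 0.397(104.1) = 108.86370
T̂_Aditi = 0.603(141) + 0.397(117.2) = 131.55140
Difference = 108.86370 − 131.55140 = -22.68770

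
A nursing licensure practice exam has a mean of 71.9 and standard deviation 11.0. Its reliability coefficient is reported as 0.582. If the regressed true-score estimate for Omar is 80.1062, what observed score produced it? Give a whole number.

T̂ = ρX + (1 − ρ)μ  ⇒  X = (T̂ − (1 − ρ)μ) / ρ
X = (80.1062 − 0.418 × 71.9) / 0.582 = (80.1062 − 30.0542) / 0.582 = 50.0520 / 0.582 = 86.00

86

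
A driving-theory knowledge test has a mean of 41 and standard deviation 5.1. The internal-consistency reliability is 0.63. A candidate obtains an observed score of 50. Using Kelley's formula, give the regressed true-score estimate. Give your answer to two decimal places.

T̂ = 0.63(50) + 0.37(41) = 31.50 + 15.17 = 46.670 → 46.67

46.67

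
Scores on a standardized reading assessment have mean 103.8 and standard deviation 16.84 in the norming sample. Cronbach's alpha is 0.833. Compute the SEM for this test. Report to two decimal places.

6.88

SEM = SD · √(1 − ρ) = 16.84 × √0.167 = 16.84 × 0.4087 = 6.882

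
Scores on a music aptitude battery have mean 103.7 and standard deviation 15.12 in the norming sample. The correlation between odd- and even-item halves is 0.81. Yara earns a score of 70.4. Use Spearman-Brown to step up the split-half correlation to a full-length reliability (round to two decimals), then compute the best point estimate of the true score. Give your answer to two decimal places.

73.73

Spearman-Brown: ρ = 2r/(1 + r) = 2(0.81)/(1 + 0.81) = 1.620/1.81 = 0.8950 → 0.90
T̂ = 0.90(70.4) + 0.10(103.7) = 63.360 + 10.370 = 73.730 → 73.73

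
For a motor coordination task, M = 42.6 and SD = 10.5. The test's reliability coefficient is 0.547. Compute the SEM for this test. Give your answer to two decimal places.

7.07

SEM = SD · √(1 − ρ) = 10.5 × √0.453 = 10.5 × 0.6731 = 7.067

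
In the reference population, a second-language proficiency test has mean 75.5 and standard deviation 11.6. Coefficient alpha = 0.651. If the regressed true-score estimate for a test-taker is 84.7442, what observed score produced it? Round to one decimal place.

T̂ = ρX + (1 − ρ)μ  ⇒  X = (T̂ − (1 − ρ)μ) / ρ
X = (84.7442 − 0.349 × 75.5) / 0.651 = (84.7442 − 26.3495) / 0.651 = 58.3947 / 0.651 = 89.700

89.7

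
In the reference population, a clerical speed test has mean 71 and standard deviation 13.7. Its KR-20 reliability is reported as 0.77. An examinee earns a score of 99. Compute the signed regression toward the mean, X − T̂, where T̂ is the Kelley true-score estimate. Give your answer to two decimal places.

6.44

Weight the observed score by reliability and the mean by (1 − reliability): T̂ = 0.77·99 + 0.23·71 = 76.23 + 16.33 = 92.5600.
X − T̂ = 99 − 92.560 = 6.440 → 6.44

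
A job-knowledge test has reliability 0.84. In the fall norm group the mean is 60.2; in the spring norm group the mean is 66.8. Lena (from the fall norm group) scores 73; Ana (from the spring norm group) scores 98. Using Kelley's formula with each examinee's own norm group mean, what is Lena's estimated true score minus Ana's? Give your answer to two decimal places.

-22.06

T̂_Lena = 0.84(73) + 0.16(60.2) = 70.9520
T̂_Ana = 0.84(98) + 0.16(66.8) = 93.0080
Difference = 70.9520 − 93.0080 = -22.0560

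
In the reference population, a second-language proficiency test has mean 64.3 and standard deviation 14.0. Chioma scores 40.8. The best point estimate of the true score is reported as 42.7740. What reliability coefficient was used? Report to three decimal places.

0.916

T̂ = ρX + (1 − ρ)μ  ⇒  T̂ − μ = ρ(X − μ)
ρ = (T̂ − μ)/(X − μ) = (42.7740 − 64.3) / (40.8 − 64.3) = -21.5260 / -23.5 = 0.91600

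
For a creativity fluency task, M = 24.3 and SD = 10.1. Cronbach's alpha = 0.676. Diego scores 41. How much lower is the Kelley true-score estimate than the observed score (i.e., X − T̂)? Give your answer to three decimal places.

T̂ = 0.676(41) + 0.324(24.3) = 27.716 + 7.8732 = 35.58920 → 35.5892
X − T̂ = 41 − 35.5892 = 5.4108 → 5.411

5.411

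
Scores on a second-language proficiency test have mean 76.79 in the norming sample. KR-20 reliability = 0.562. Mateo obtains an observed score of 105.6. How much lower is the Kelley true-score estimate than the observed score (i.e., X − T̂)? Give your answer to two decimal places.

12.62

T̂ = ρX + (1 − ρ)μ
  = 0.562 × 105.6 + 0.438 × 76.79
  = 59.3472 + 33.63402
  = 92.9812
  ≈ 92.981
X − T̂ = 105.6 − 92.981 = 12.619 → 12.62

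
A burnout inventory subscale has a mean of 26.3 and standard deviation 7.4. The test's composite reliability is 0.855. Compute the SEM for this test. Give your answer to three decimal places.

2.818

SEM = SD · √(1 − ρ) = 7.4 × √0.145 = 7.4 × 0.3808 = 2.8178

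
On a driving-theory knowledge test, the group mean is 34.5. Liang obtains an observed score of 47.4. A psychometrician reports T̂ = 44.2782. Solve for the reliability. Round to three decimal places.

0.758

T̂ = ρX + (1 − ρ)μ  ⇒  T̂ − μ = ρ(X − μ)
ρ = (T̂ − μ)/(X − μ) = (44.2782 − 34.5) / (47.4 − 34.5) = 9.7782 / 12.9 = 0.75800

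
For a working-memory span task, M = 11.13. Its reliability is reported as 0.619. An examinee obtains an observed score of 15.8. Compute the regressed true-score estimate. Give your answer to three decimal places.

14.021

Weight the observed score by reliability and the mean by (1 − reliability): T̂ = 0.619·15.8 + 0.381·11.13 = 9.7802 + 4.24053 = 14.0207.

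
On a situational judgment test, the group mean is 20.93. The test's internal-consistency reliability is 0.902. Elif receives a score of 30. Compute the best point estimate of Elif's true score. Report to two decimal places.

Weight the observed score by reliability and the mean by (1 − reliability): T̂ = 0.902·30 + 0.098·20.93 = 27.060 + 2.05114 = 29.111.

29.11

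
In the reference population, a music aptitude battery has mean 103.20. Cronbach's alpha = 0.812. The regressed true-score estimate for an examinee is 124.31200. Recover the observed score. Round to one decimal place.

T̂ = ρX + (1 − ρ)μ  ⇒  X = (T̂ − (1 − ρ)μ) / ρ
X = (124.31200 − 0.188 × 103.20) / 0.812 = (124.31200 − 19.40160) / 0.812 = 104.91040 / 0.812 = 129.200

129.2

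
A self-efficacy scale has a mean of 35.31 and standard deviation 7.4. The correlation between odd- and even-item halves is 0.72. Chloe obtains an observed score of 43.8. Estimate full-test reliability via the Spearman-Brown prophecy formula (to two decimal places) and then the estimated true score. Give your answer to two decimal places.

42.44

Spearman-Brown: ρ = 2r/(1 + r) = 2(0.72)/(1 + 0.72) = 1.440/1.72 = 0.8372 → 0.84
Weight the observed score by reliability and the mean by (1 − reliability): T̂ = 0.84·43.8 + 0.16·35.31 = 36.792 + 5.6496 = 42.442.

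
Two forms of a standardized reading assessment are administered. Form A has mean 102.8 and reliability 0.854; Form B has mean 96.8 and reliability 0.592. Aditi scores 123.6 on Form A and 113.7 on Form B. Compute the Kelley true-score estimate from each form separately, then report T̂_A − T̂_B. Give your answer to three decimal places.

T̂_A = 0.854(123.6) + 0.146(102.8) = 120.56320
T̂_B = 0.592(113.7) + 0.408(96.8) = 106.80480
T̂_A − T̂_B = 13.75840

13.758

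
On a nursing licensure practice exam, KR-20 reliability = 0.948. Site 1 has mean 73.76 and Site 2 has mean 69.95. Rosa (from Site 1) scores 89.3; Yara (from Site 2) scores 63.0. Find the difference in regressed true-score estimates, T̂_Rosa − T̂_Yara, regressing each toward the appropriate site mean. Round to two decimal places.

25.13

T̂_Rosa = 0.948(89.3) + 0.052(73.76) = 88.4919
T̂_Yara = 0.948(63.0) + 0.052(69.95) = 63.3614
Difference = 88.4919 − 63.3614 = 25.1305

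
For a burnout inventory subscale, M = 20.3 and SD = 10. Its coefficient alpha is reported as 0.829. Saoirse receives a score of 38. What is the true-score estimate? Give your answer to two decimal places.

34.97

T̂ = 0.829(38) + 0.171(20.3) = 31.502 + 3.4713 = 34.973 → 34.97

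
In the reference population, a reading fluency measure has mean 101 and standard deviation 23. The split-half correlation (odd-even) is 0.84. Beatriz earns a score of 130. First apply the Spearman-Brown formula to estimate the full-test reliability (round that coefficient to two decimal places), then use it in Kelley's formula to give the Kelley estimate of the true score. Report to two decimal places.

127.39

Spearman-Brown: ρ = 2r/(1 + r) = 2(0.84)/(1 + 0.84) = 1.680/1.84 = 0.9130 → 0.91
T̂ = 0.91(130) + 0.09(101) = 118.30 + 9.09 = 127.390 → 127.39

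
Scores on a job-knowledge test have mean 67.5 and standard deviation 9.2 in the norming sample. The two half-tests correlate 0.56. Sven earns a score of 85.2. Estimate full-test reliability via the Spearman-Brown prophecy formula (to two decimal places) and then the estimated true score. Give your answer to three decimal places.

Spearman-Brown: ρ = 2r/(1 + r) = 2(0.56)/(1 + 0.56) = 1.120/1.56 = 0.7179 → 0.72
Kelley's formula gives T̂ = 0.72·85.2 + 0.28·67.5 = 61.344 + 18.900 = 80.2440.

80.244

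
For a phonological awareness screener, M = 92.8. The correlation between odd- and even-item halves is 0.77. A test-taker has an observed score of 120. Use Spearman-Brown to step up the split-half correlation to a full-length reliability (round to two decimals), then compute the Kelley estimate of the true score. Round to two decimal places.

Spearman-Brown: ρ = 2r/(1 + r) = 2(0.77)/(1 + 0.77) = 1.540/1.77 = 0.8701 → 0.87
Regress the observed score toward the mean by the unreliability: T̂ = 0.87·120 + 0.13·92.8 = 104.40 + 12.064 = 116.464.

116.46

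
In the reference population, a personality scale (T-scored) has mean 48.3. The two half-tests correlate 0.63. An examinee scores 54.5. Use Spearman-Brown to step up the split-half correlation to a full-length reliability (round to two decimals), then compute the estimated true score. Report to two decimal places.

53.07

Spearman-Brown: ρ = 2r/(1 + r) = 2(0.63)/(1 + 0.63) = 1.260/1.63 = 0.7730 → 0.77
T̂ = 0.77(54.5) + 0.23(48.3) = 41.965 + 11.109 = 53.074 → 53.07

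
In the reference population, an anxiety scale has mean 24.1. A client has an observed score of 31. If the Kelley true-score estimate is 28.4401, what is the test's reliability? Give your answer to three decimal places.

0.629

T̂ = ρX + (1 − ρ)μ  ⇒  T̂ − μ = ρ(X − μ)
ρ = (T̂ − μ)/(X − μ) = (28.4401 − 24.1) / (31 − 24.1) = 4.3401 / 6.9 = 0.62900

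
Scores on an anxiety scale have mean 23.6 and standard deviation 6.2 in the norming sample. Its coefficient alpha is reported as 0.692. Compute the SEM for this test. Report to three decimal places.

SEM = SD · √(1 − ρ) = 6.2 × √0.308 = 6.2 × 0.5550 = 3.4409

3.441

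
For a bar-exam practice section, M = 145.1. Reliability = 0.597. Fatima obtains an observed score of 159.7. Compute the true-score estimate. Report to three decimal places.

153.816

T̂ = 0.597(159.7) + 0.403(145.1) = 95.3409 + 58.4753 = 153.8162 → 153.816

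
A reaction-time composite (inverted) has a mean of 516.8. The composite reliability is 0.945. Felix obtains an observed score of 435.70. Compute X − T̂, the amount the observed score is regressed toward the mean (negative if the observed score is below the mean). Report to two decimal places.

-4.46

Regress the observed score toward the mean by the unreliability: T̂ = 0.945·435.70 + 0.055·516.8 = 411.73650 + 28.4240 = 440.1605.
X − T̂ = 435.70 − 440.161 = -4.461 → -4.46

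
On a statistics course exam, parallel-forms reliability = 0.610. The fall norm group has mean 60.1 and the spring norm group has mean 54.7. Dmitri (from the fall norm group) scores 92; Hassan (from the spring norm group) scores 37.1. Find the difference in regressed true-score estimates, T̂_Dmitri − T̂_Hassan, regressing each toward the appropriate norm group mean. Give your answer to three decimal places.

35.595

T̂_Dmitri = 0.610(92) + 0.390(60.1) = 79.55900
T̂_Hassan = 0.610(37.1) + 0.390(54.7) = 43.96400
Difference = 79.55900 − 43.96400 = 35.59500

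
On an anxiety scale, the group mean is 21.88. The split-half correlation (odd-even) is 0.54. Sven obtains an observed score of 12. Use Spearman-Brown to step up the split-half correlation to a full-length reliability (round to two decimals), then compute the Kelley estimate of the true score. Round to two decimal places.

14.96

Spearman-Brown: ρ = 2r/(1 + r) = 2(0.54)/(1 + 0.54) = 1.080/1.54 = 0.7013 → 0.70
T̂ = 0.70(12) + 0.30(21.88) = 8.40 + 6.5640 = 14.964 → 14.96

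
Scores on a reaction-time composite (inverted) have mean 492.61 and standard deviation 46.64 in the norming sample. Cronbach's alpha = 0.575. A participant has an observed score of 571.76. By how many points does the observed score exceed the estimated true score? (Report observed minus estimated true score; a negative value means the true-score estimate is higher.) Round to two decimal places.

Weight the observed score by reliability and the mean by (1 − reliability): T̂ = 0.575·571.76 + 0.425·492.61 = 328.76200 + 209.35925 = 538.1212.
X − T̂ = 571.76 − 538.121 = 33.639 → 33.64

33.64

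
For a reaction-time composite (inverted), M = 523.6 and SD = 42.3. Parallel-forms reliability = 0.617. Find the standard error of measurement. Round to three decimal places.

26.178

SEM = SD · √(1 − ρ) = 42.3 × √0.383 = 42.3 × 0.6189 = 26.1782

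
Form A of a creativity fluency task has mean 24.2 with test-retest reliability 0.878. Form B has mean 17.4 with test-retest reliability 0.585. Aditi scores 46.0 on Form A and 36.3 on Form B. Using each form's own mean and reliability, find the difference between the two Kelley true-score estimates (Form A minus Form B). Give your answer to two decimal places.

T̂_A = 0.878(46.0) + 0.122(24.2) = 43.3404
T̂_B = 0.585(36.3) + 0.415(17.4) = 28.4565
T̂_A − T̂_B = 14.8839

14.88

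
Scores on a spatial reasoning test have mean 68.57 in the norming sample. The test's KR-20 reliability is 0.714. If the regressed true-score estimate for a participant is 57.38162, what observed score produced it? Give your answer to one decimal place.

T̂ = ρX + (1 − ρ)μ  ⇒  X = (T̂ − (1 − ρ)μ) / ρ
X = (57.38162 − 0.286 × 68.57) / 0.714 = (57.38162 − 19.61102) / 0.714 = 37.77060 / 0.714 = 52.900

52.9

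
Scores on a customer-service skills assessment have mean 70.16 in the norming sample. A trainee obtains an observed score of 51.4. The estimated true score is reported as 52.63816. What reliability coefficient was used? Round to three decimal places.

T̂ = ρX + (1 − ρ)μ  ⇒  T̂ − μ = ρ(X − μ)
ρ = (T̂ − μ)/(X − μ) = (52.63816 − 70.16) / (51.4 − 70.16) = -17.52184 / -18.76 = 0.93400

0.934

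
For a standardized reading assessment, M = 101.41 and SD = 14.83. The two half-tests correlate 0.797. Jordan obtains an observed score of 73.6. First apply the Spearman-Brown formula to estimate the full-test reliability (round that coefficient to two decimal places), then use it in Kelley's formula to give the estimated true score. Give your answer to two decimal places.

Spearman-Brown: ρ = 2r/(1 + r) = 2(0.797)/(1 + 0.797) = 1.5940/1.797 = 0.8870 → 0.89
T̂ = ρX + (1 − ρ)μ
  = 0.89 × 73.6 + 0.11 × 101.41
  = 65.504 + 11.1551
  = 76.659
  ≈ 76.66

76.66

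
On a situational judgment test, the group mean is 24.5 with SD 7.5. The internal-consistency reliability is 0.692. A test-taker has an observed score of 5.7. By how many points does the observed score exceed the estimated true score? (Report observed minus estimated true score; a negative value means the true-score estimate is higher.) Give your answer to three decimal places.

T̂ = 0.692(5.7) + 0.308(24.5) = 3.9444 + 7.5460 = 11.49040 → 11.4904
X − T̂ = 5.7 − 11.4904 = -5.7904 → -5.790

-5.790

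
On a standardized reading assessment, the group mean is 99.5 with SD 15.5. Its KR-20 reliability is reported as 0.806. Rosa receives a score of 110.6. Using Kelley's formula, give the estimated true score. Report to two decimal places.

108.45

Weight the observed score by reliability and the mean by (1 − reliability): T̂ = 0.806·110.6 + 0.194·99.5 = 89.1436 + 19.3030 = 108.447.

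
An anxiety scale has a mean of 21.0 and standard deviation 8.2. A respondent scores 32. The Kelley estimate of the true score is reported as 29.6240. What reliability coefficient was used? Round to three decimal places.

0.784

T̂ = ρX + (1 − ρ)μ  ⇒  T̂ − μ = ρ(X − μ)
ρ = (T̂ − μ)/(X − μ) = (29.6240 − 21.0) / (32 − 21.0) = 8.6240 / 11.0 = 0.78400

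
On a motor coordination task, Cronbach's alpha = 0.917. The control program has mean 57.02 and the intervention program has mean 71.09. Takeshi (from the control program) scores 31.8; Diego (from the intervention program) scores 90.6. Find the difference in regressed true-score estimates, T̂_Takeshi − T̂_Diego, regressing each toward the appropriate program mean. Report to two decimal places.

-55.09

T̂_Takeshi = 0.917(31.8) + 0.083(57.02) = 33.8933
T̂_Diego = 0.917(90.6) + 0.083(71.09) = 88.9807
Difference = 33.8933 − 88.9807 = -55.0874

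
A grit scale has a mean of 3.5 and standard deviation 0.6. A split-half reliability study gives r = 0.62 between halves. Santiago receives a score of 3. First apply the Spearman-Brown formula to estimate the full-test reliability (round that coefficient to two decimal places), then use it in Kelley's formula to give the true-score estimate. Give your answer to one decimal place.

Spearman-Brown: ρ = 2r/(1 + r) = 2(0.62)/(1 + 0.62) = 1.240/1.62 = 0.7654 → 0.77
Kelley's formula gives T̂ = 0.77·3 + 0.23·3.5 = 2.31 + 0.805 = 3.12.

3.1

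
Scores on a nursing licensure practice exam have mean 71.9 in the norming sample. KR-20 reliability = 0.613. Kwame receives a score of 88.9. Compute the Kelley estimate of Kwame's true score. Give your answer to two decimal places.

Kelley's formula gives T̂ = 0.613·88.9 + 0.387·71.9 = 54.4957 + 27.8253 = 82.321.

82.32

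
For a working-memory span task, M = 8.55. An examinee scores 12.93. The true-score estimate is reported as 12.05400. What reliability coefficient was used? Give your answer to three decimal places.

T̂ = ρX + (1 − ρ)μ  ⇒  T̂ − μ = ρ(X − μ)
ρ = (T̂ − μ)/(X − μ) = (12.05400 − 8.55) / (12.93 − 8.55) = 3.50400 / 4.38 = 0.80000

0.800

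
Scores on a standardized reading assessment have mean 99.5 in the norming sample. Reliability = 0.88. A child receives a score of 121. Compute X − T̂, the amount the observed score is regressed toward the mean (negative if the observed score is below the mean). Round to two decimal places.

Kelley's formula gives T̂ = 0.88·121 + 0.12·99.5 = 106.48 + 11.940 = 118.4200.
X − T̂ = 121 − 118.420 = 2.580 → 2.58

2.58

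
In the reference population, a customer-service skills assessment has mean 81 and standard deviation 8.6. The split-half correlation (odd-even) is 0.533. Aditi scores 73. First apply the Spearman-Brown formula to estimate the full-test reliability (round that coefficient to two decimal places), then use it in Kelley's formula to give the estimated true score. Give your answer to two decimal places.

75.40

Spearman-Brown: ρ = 2r/(1 + r) = 2(0.533)/(1 + 0.533) = 1.0660/1.533 = 0.6954 → 0.70
Kelley's formula gives T̂ = 0.70·73 + 0.30·81 = 51.10 + 24.30 = 75.400.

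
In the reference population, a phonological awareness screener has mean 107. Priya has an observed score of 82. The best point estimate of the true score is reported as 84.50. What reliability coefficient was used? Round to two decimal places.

T̂ = ρX + (1 − ρ)μ  ⇒  T̂ − μ = ρ(X − μ)
ρ = (T̂ − μ)/(X − μ) = (84.50 − 107) / (82 − 107) = -22.50 / -25.0 = 0.9000

0.90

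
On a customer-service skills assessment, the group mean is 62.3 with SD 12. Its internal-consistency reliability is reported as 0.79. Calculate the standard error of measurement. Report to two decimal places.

5.50

SEM = SD · √(1 − ρ) = 12 × √0.21 = 12 × 0.4583 = 5.499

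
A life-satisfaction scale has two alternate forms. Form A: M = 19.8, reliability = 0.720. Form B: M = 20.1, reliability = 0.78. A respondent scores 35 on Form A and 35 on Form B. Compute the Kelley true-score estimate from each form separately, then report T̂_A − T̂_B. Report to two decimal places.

T̂_A = 0.720(35) + 0.280(19.8) = 30.7440
T̂_B = 0.78(35) + 0.22(20.1) = 31.7220
T̂_A − T̂_B = -0.9780

-0.98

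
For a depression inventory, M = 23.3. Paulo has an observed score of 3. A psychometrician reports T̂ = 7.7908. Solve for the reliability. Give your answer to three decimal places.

0.764

T̂ = ρX + (1 − ρ)μ  ⇒  T̂ − μ = ρ(X − μ)
ρ = (T̂ − μ)/(X − μ) = (7.7908 − 23.3) / (3 − 23.3) = -15.5092 / -20.3 = 0.76400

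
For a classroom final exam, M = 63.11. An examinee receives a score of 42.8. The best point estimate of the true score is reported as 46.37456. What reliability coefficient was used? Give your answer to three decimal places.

0.824

T̂ = ρX + (1 − ρ)μ  ⇒  T̂ − μ = ρ(X − μ)
ρ = (T̂ − μ)/(X − μ) = (46.37456 − 63.11) / (42.8 − 63.11) = -16.73544 / -20.31 = 0.82400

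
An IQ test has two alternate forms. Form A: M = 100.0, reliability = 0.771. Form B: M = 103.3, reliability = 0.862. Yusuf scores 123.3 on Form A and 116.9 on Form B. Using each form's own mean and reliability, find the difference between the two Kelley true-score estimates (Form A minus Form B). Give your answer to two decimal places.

2.94

T̂_A = 0.771(123.3) + 0.229(100.0) = 117.9643
T̂_B = 0.862(116.9) + 0.138(103.3) = 115.0232
T̂_A − T̂_B = 2.9411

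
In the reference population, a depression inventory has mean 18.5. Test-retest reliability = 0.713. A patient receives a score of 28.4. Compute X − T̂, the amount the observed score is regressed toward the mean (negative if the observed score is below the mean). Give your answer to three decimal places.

2.841

Regress the observed score toward the mean by the unreliability: T̂ = 0.713·28.4 + 0.287·18.5 = 20.2492 + 5.3095 = 25.55870.
X − T̂ = 28.4 − 25.5587 = 2.8413 → 2.841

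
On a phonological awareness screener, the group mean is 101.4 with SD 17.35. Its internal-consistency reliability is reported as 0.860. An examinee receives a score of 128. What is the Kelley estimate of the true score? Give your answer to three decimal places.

T̂ = ρX + (1 − ρ)μ
  = 0.860 × 128 + 0.140 × 101.4
  = 110.080 + 14.1960
  = 124.2760
  ≈ 124.276

124.276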